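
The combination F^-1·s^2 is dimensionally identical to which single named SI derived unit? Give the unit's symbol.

F = C/V (capacitance = charge per voltage),
    = A·s/(kg·m²·s⁻³·A⁻¹) (substituting C and V),
    = kg⁻¹·m⁻²·s⁴·A².
So F⁻¹ = kg·m²·s⁻⁴·A⁻².
Combining: F⁻¹·s² = (kg·m²·s⁻⁴·A⁻²) · s² = kg·m²·s⁻²·A⁻².
kg·m²·s⁻²·A⁻² is the base-SI form of the henry.

H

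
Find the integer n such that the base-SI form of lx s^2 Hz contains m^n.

-2

lx = lm/m² (illuminance = luminous flux per area),
    = m⁻²·cd.
Hz = 1/s = s⁻¹ (frequency is cycles per second).
Combining: lx·s²·Hz = (m⁻²·cd) · s² · s⁻¹ = m⁻²·s·cd.
The exponent of m is -2.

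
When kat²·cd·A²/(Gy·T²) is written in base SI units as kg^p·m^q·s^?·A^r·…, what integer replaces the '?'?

4

Gy = J/kg (absorbed dose = energy per mass),
    = m²·s⁻².
So Gy⁻¹ = m⁻²·s².
kat = mol/s = s⁻¹·mol (catalytic activity).
So kat² = s⁻²·mol².
T = Wb/m² (flux density = flux per area),
    = kg·s⁻²·A⁻¹.
So T⁻² = kg⁻²·s⁴·A².
Combining: Gy⁻¹·kat²·cd·T⁻²·A² = (m⁻²·s²) · (s⁻²·mol²) · cd · (kg⁻²·s⁴·A²) · A² = kg⁻²·m⁻²·s⁴·A⁴·mol²·cd.
The exponent of s is 4.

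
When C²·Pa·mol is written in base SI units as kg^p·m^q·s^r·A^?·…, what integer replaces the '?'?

2

C = A·s = s·A (charge = current × time).
So C² = s²·A².
Pa = N/m² (pressure = force per area),
    = kg·m⁻¹·s⁻².
Combining: C²·Pa·mol = (s²·A²) · (kg·m⁻¹·s⁻²) · mol = kg·m⁻¹·A²·mol.
The exponent of A is 2.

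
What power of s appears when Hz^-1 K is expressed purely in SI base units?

Hz = 1/s = s⁻¹ (frequency is cycles per second).
So Hz⁻¹ = s.
Combining: Hz⁻¹·K = s · K = s·K.
The exponent of s is 1.

1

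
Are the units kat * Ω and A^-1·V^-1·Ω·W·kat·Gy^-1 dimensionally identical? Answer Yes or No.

Left side:
  kat = mol/s = s⁻¹·mol (catalytic activity).
  Ω = V/A (resistance = voltage per current),
      = kg·m²·s⁻³·A⁻².
  Combining: kat·Ω = (s⁻¹·mol) · (kg·m²·s⁻³·A⁻²) = kg·m²·s⁻⁴·A⁻²·mol.
Right side:
  V = kg·m²·s⁻³·A⁻¹.
  So V⁻¹ = kg⁻¹·m⁻²·s³·A.
  Ω = kg·m²·s⁻³·A⁻².
  W = kg·m²·s⁻³.
  kat = s⁻¹·mol.
  Gy = m²·s⁻².
  So Gy⁻¹ = m⁻²·s².
  Combining: A⁻¹·V⁻¹·Ω·W·kat·Gy⁻¹ = A⁻¹ · (kg⁻¹·m⁻²·s³·A) · (kg·m²·s⁻³·A⁻²) · (kg·m²·s⁻³) · (s⁻¹·mol) · (m⁻²·s²) = kg·s⁻²·A⁻²·mol.
Left is kg·m²·s⁻⁴·A⁻²·mol; right is kg·s⁻²·A⁻²·mol — different.

No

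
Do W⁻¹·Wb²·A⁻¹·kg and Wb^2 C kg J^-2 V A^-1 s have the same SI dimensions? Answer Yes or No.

Left side:
  W = J/s (power = energy per time),
      = kg·m²·s⁻³.
  So W⁻¹ = kg⁻¹·m⁻²·s³.
  Wb = V·s (flux: a volt is a weber per second),
      = kg·m²·s⁻²·A⁻¹.
  So Wb² = kg²·m⁴·s⁻⁴·A⁻².
  Combining: W⁻¹·Wb²·A⁻¹·kg = (kg⁻¹·m⁻²·s³) · (kg²·m⁴·s⁻⁴·A⁻²) · A⁻¹ · kg = kg²·m²·s⁻¹·A⁻³.
Right side:
  Wb = kg·m²·s⁻²·A⁻¹.
  So Wb² = kg²·m⁴·s⁻⁴·A⁻².
  C = s·A.
  J = kg·m²·s⁻².
  So J⁻² = kg⁻²·m⁻⁴·s⁴.
  V = kg·m²·s⁻³·A⁻¹.
  Combining: Wb²·C·kg·J⁻²·V·A⁻¹·s = (kg²·m⁴·s⁻⁴·A⁻²) · (s·A) · kg · (kg⁻²·m⁻⁴·s⁴) · (kg·m²·s⁻³·A⁻¹) · A⁻¹ · s = kg²·m²·s⁻¹·A⁻³.
Both reduce to kg²·m²·s⁻¹·A⁻³.

Yes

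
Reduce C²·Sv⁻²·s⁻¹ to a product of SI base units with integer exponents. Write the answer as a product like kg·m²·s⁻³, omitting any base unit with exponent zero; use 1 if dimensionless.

m⁻⁴·s⁵·A²

C = s·A.
So C² = s²·A².
Sv = m²·s⁻².
So Sv⁻² = m⁻⁴·s⁴.
Combining: C²·Sv⁻²·s⁻¹ = (s²·A²) · (m⁻⁴·s⁴) · s⁻¹ = m⁻⁴·s⁵·A².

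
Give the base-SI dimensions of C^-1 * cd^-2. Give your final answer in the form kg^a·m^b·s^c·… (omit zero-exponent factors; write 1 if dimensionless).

C = A·s = s·A (charge = current × time).
So C⁻¹ = s⁻¹·A⁻¹.
Combining: C⁻¹·cd⁻² = (s⁻¹·A⁻¹) · cd⁻² = s⁻¹·A⁻¹·cd⁻².

s⁻¹·A⁻¹·cd⁻²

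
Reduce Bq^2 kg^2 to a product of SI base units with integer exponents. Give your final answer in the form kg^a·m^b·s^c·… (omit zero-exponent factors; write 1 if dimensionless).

kg²·s⁻²

Bq = s⁻¹.
So Bq² = s⁻².
Combining: Bq²·kg² = s⁻² · kg² = kg²·s⁻².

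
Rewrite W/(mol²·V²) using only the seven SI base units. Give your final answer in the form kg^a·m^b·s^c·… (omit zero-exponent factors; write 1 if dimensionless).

kg⁻¹·m⁻²·s³·A²·mol⁻²

W = kg·m²·s⁻³.
V = kg·m²·s⁻³·A⁻¹.
So V⁻² = kg⁻²·m⁻⁴·s⁶·A².
Combining: W·mol⁻²·V⁻² = (kg·m²·s⁻³) · mol⁻² · (kg⁻²·m⁻⁴·s⁶·A²) = kg⁻¹·m⁻²·s³·A²·mol⁻².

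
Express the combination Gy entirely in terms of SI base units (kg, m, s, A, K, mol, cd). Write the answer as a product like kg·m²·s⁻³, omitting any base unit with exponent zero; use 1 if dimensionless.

Gy = m²·s⁻².

m²·s⁻²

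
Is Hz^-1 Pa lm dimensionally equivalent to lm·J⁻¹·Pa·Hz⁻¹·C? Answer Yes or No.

No

Left side:
  Hz = 1/s = s⁻¹ (frequency is cycles per second).
  So Hz⁻¹ = s.
  Pa = N/m² (pressure = force per area),
      = kg·m⁻¹·s⁻².
  lm = cd·sr = cd (luminous flux; sr is dimensionless).
  Combining: Hz⁻¹·Pa·lm = s · (kg·m⁻¹·s⁻²) · cd = kg·m⁻¹·s⁻¹·cd.
Right side:
  lm = cd·sr = cd (luminous flux; sr is dimensionless).
  J = N·m (work = force × distance),
      = kg·m²·s⁻².
  So J⁻¹ = kg⁻¹·m⁻²·s².
  Pa = N/m² (pressure = force per area),
      = kg·m⁻¹·s⁻².
  Hz = 1/s = s⁻¹ (frequency is cycles per second).
  So Hz⁻¹ = s.
  C = A·s = s·A (charge = current × time).
  Combining: lm·J⁻¹·Pa·Hz⁻¹·C = cd · (kg⁻¹·m⁻²·s²) · (kg·m⁻¹·s⁻²) · s · (s·A) = m⁻³·s²·A·cd.
Left is kg·m⁻¹·s⁻¹·cd; right is m⁻³·s²·A·cd — different.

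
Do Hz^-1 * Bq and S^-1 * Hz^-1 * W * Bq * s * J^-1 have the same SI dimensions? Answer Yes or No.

Left side:
  Hz = s⁻¹.
  So Hz⁻¹ = s.
  Bq = s⁻¹.
  Combining: Hz⁻¹·Bq = s · s⁻¹ = 1.
Right side:
  S = 1/Ω (conductance is reciprocal resistance),
      = kg⁻¹·m⁻²·s³·A².
  So S⁻¹ = kg·m²·s⁻³·A⁻².
  Hz = 1/s = s⁻¹ (frequency is cycles per second).
  So Hz⁻¹ = s.
  W = J/s (power = energy per time),
      = kg·m²·s⁻³.
  Bq = 1/s = s⁻¹ (activity is decays per second).
  J = N·m (work = force × distance),
      = kg·m²·s⁻².
  So J⁻¹ = kg⁻¹·m⁻²·s².
  Combining: S⁻¹·Hz⁻¹·W·Bq·s·J⁻¹ = (kg·m²·s⁻³·A⁻²) · s · (kg·m²·s⁻³) · s⁻¹ · s · (kg⁻¹·m⁻²·s²) = kg·m²·s⁻³·A⁻².
Left is 1; right is kg·m²·s⁻³·A⁻² — different.

No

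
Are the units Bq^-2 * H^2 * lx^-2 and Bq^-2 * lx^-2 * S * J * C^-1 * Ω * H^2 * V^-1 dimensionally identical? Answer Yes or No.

Left side:
  Bq = s⁻¹.
  So Bq⁻² = s².
  H = kg·m²·s⁻²·A⁻².
  So H² = kg²·m⁴·s⁻⁴·A⁻⁴.
  lx = m⁻²·cd.
  So lx⁻² = m⁴·cd⁻².
  Combining: Bq⁻²·H²·lx⁻² = s² · (kg²·m⁴·s⁻⁴·A⁻⁴) · (m⁴·cd⁻²) = kg²·m⁸·s⁻²·A⁻⁴·cd⁻².
Right side:
  Bq = s⁻¹.
  So Bq⁻² = s².
  lx = m⁻²·cd.
  So lx⁻² = m⁴·cd⁻².
  S = kg⁻¹·m⁻²·s³·A².
  J = kg·m²·s⁻².
  C = s·A.
  So C⁻¹ = s⁻¹·A⁻¹.
  Ω = kg·m²·s⁻³·A⁻².
  H = kg·m²·s⁻²·A⁻².
  So H² = kg²·m⁴·s⁻⁴·A⁻⁴.
  V = kg·m²·s⁻³·A⁻¹.
  So V⁻¹ = kg⁻¹·m⁻²·s³·A.
  Combining: Bq⁻²·lx⁻²·S·J·C⁻¹·Ω·H²·V⁻¹ = s² · (m⁴·cd⁻²) · (kg⁻¹·m⁻²·s³·A²) · (kg·m²·s⁻²) · (s⁻¹·A⁻¹) · (kg·m²·s⁻³·A⁻²) · (kg²·m⁴·s⁻⁴·A⁻⁴) · (kg⁻¹·m⁻²·s³·A) = kg²·m⁸·s⁻²·A⁻⁴·cd⁻².
Both reduce to kg²·m⁸·s⁻²·A⁻⁴·cd⁻².

Yes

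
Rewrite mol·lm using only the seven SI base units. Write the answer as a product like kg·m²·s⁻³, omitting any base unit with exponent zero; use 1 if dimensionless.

mol·cd

lm = cd.
Combining: mol·lm = mol · cd = mol·cd.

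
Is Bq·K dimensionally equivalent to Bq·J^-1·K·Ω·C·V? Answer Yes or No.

Left side:
  Bq = s⁻¹.
  Combining: Bq·K = s⁻¹ · K = s⁻¹·K.
Right side:
  Bq = 1/s = s⁻¹ (activity is decays per second).
  J = N·m (work = force × distance),
      = kg·m²·s⁻².
  So J⁻¹ = kg⁻¹·m⁻²·s².
  Ω = V/A (resistance = voltage per current),
      = kg·m²·s⁻³·A⁻².
  C = A·s = s·A (charge = current × time).
  V = W/A (potential = power per current),
      = kg·m²·s⁻³·A⁻¹.
  Combining: Bq·J⁻¹·K·Ω·C·V = s⁻¹ · (kg⁻¹·m⁻²·s²) · K · (kg·m²·s⁻³·A⁻²) · (s·A) · (kg·m²·s⁻³·A⁻¹) = kg·m²·s⁻⁴·A⁻²·K.
Left is s⁻¹·K; right is kg·m²·s⁻⁴·A⁻²·K — different.

No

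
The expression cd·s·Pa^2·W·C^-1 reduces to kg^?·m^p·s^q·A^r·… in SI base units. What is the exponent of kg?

Pa = N/m² (pressure = force per area),
    = kg·m⁻¹·s⁻².
So Pa² = kg²·m⁻²·s⁻⁴.
W = J/s (power = energy per time),
    = kg·m²·s⁻³.
C = A·s = s·A (charge = current × time).
So C⁻¹ = s⁻¹·A⁻¹.
Combining: cd·s·Pa²·W·C⁻¹ = cd · s · (kg²·m⁻²·s⁻⁴) · (kg·m²·s⁻³) · (s⁻¹·A⁻¹) = kg³·s⁻⁷·A⁻¹·cd.
The exponent of kg is 3.

3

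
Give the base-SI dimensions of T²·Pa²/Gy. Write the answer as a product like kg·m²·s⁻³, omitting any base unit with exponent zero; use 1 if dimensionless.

T = Wb/m² (flux density = flux per area),
    = kg·s⁻²·A⁻¹.
So T² = kg²·s⁻⁴·A⁻².
Pa = N/m² (pressure = force per area),
    = kg·m⁻¹·s⁻².
So Pa² = kg²·m⁻²·s⁻⁴.
Gy = J/kg (absorbed dose = energy per mass),
    = m²·s⁻².
So Gy⁻¹ = m⁻²·s².
Combining: T²·Pa²·Gy⁻¹ = (kg²·s⁻⁴·A⁻²) · (kg²·m⁻²·s⁻⁴) · (m⁻²·s²) = kg⁴·m⁻⁴·s⁻⁶·A⁻².

kg⁴·m⁻⁴·s⁻⁶·A⁻²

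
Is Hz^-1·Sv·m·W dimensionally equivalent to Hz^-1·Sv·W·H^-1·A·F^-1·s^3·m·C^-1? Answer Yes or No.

Left side:
  Hz = s⁻¹.
  So Hz⁻¹ = s.
  Sv = m²·s⁻².
  W = kg·m²·s⁻³.
  Combining: Hz⁻¹·Sv·m·W = s · (m²·s⁻²) · m · (kg·m²·s⁻³) = kg·m⁵·s⁻⁴.
Right side:
  Hz = 1/s = s⁻¹ (frequency is cycles per second).
  So Hz⁻¹ = s.
  Sv = J/kg (equivalent dose = energy per mass),
      = m²·s⁻².
  W = J/s (power = energy per time),
      = kg·m²·s⁻³.
  H = Wb/A (inductance = flux per current),
      = kg·m²·s⁻²·A⁻².
  So H⁻¹ = kg⁻¹·m⁻²·s²·A².
  F = C/V (capacitance = charge per voltage),
      = A·s/(kg·m²·s⁻³·A⁻¹) (substituting C and V),
      = kg⁻¹·m⁻²·s⁴·A².
  So F⁻¹ = kg·m²·s⁻⁴·A⁻².
  C = A·s = s·A (charge = current × time).
  So C⁻¹ = s⁻¹·A⁻¹.
  Combining: Hz⁻¹·Sv·W·H⁻¹·A·F⁻¹·s³·m·C⁻¹ = s · (m²·s⁻²) · (kg·m²·s⁻³) · (kg⁻¹·m⁻²·s²·A²) · A · (kg·m²·s⁻⁴·A⁻²) · s³ · m · (s⁻¹·A⁻¹) = kg·m⁵·s⁻⁴.
Both reduce to kg·m⁵·s⁻⁴.

Yes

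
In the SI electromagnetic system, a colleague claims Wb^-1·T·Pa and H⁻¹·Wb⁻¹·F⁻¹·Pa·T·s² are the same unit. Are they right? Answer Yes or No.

Yes

Left side:
  Wb = kg·m²·s⁻²·A⁻¹.
  So Wb⁻¹ = kg⁻¹·m⁻²·s²·A.
  T = kg·s⁻²·A⁻¹.
  Pa = kg·m⁻¹·s⁻².
  Combining: Wb⁻¹·T·Pa = (kg⁻¹·m⁻²·s²·A) · (kg·s⁻²·A⁻¹) · (kg·m⁻¹·s⁻²) = kg·m⁻³·s⁻².
Right side:
  H = Wb/A (inductance = flux per current),
      = kg·m²·s⁻²·A⁻².
  So H⁻¹ = kg⁻¹·m⁻²·s²·A².
  Wb = V·s (flux: a volt is a weber per second),
      = kg·m²·s⁻²·A⁻¹.
  So Wb⁻¹ = kg⁻¹·m⁻²·s²·A.
  F = C/V (capacitance = charge per voltage),
      = A·s/(kg·m²·s⁻³·A⁻¹) (substituting C and V),
      = kg⁻¹·m⁻²·s⁴·A².
  So F⁻¹ = kg·m²·s⁻⁴·A⁻².
  Pa = N/m² (pressure = force per area),
      = kg·m⁻¹·s⁻².
  T = Wb/m² (flux density = flux per area),
      = kg·s⁻²·A⁻¹.
  Combining: H⁻¹·Wb⁻¹·F⁻¹·Pa·T·s² = (kg⁻¹·m⁻²·s²·A²) · (kg⁻¹·m⁻²·s²·A) · (kg·m²·s⁻⁴·A⁻²) · (kg·m⁻¹·s⁻²) · (kg·s⁻²·A⁻¹) · s² = kg·m⁻³·s⁻².
Both reduce to kg·m⁻³·s⁻².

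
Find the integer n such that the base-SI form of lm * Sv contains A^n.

0

lm = cd·sr = cd (luminous flux; sr is dimensionless).
Sv = J/kg (equivalent dose = energy per mass),
    = m²·s⁻².
Combining: lm·Sv = cd · (m²·s⁻²) = m²·s⁻²·cd.
The exponent of A is 0.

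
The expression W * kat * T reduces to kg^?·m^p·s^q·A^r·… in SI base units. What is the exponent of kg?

2

W = J/s (power = energy per time),
    = kg·m²·s⁻³.
kat = mol/s = s⁻¹·mol (catalytic activity).
T = Wb/m² (flux density = flux per area),
    = kg·s⁻²·A⁻¹.
Combining: W·kat·T = (kg·m²·s⁻³) · (s⁻¹·mol) · (kg·s⁻²·A⁻¹) = kg²·m²·s⁻⁶·A⁻¹·mol.
The exponent of kg is 2.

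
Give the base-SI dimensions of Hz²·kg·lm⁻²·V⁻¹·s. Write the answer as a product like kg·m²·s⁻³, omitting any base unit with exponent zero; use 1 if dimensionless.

Hz = s⁻¹.
So Hz² = s⁻².
lm = cd.
So lm⁻² = cd⁻².
V = kg·m²·s⁻³·A⁻¹.
So V⁻¹ = kg⁻¹·m⁻²·s³·A.
Combining: Hz²·kg·lm⁻²·V⁻¹·s = s⁻² · kg · cd⁻² · (kg⁻¹·m⁻²·s³·A) · s = m⁻²·s²·A·cd⁻².

m⁻²·s²·A·cd⁻²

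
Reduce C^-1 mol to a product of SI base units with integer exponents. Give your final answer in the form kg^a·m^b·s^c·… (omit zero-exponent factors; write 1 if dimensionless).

s⁻¹·A⁻¹·mol

C = A·s = s·A (charge = current × time).
So C⁻¹ = s⁻¹·A⁻¹.
Combining: C⁻¹·mol = (s⁻¹·A⁻¹) · mol = s⁻¹·A⁻¹·mol.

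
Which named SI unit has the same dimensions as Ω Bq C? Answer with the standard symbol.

Ω = kg·m²·s⁻³·A⁻².
Bq = s⁻¹.
C = s·A.
Combining: Ω·Bq·C = (kg·m²·s⁻³·A⁻²) · s⁻¹ · (s·A) = kg·m²·s⁻³·A⁻¹.
kg·m²·s⁻³·A⁻¹ is the base-SI form of the volt.

V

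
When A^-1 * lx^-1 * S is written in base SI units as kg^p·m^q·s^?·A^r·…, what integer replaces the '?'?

lx = m⁻²·cd.
So lx⁻¹ = m²·cd⁻¹.
S = kg⁻¹·m⁻²·s³·A².
Combining: A⁻¹·lx⁻¹·S = A⁻¹ · (m²·cd⁻¹) · (kg⁻¹·m⁻²·s³·A²) = kg⁻¹·s³·A·cd⁻¹.
The exponent of s is 3.

3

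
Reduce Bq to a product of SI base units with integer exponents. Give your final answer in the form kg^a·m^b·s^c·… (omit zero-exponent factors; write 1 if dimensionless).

Bq = 1/s = s⁻¹ (activity is decays per second).

s⁻¹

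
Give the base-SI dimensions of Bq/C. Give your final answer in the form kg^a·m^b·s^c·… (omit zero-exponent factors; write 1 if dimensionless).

C = A·s = s·A (charge = current × time).
So C⁻¹ = s⁻¹·A⁻¹.
Bq = 1/s = s⁻¹ (activity is decays per second).
Combining: C⁻¹·Bq = (s⁻¹·A⁻¹) · s⁻¹ = s⁻²·A⁻¹.

s⁻²·A⁻¹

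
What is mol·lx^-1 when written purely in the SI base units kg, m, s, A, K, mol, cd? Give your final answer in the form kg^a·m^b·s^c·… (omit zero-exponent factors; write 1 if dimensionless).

m²·mol·cd⁻¹

lx = m⁻²·cd.
So lx⁻¹ = m²·cd⁻¹.
Combining: mol·lx⁻¹ = mol · (m²·cd⁻¹) = m²·mol·cd⁻¹.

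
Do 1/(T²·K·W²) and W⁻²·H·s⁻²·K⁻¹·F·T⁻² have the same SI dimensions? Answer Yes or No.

Left side:
  T = Wb/m² (flux density = flux per area),
      = kg·s⁻²·A⁻¹.
  So T⁻² = kg⁻²·s⁴·A².
  W = J/s (power = energy per time),
      = kg·m²·s⁻³.
  So W⁻² = kg⁻²·m⁻⁴·s⁶.
  Combining: T⁻²·K⁻¹·W⁻² = (kg⁻²·s⁴·A²) · K⁻¹ · (kg⁻²·m⁻⁴·s⁶) = kg⁻⁴·m⁻⁴·s¹⁰·A²·K⁻¹.
Right side:
  W = kg·m²·s⁻³.
  So W⁻² = kg⁻²·m⁻⁴·s⁶.
  H = kg·m²·s⁻²·A⁻².
  F = kg⁻¹·m⁻²·s⁴·A².
  T = kg·s⁻²·A⁻¹.
  So T⁻² = kg⁻²·s⁴·A².
  Combining: W⁻²·H·s⁻²·K⁻¹·F·T⁻² = (kg⁻²·m⁻⁴·s⁶) · (kg·m²·s⁻²·A⁻²) · s⁻² · K⁻¹ · (kg⁻¹·m⁻²·s⁴·A²) · (kg⁻²·s⁴·A²) = kg⁻⁴·m⁻⁴·s¹⁰·A²·K⁻¹.
Both reduce to kg⁻⁴·m⁻⁴·s¹⁰·A²·K⁻¹.

Yes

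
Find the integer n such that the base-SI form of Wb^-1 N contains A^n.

1

Wb = kg·m²·s⁻²·A⁻¹.
So Wb⁻¹ = kg⁻¹·m⁻²·s²·A.
N = kg·m·s⁻².
Combining: Wb⁻¹·N = (kg⁻¹·m⁻²·s²·A) · (kg·m·s⁻²) = m⁻¹·A.
The exponent of A is 1.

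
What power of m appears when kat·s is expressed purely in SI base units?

0

kat = mol/s = s⁻¹·mol (catalytic activity).
Combining: kat·s = (s⁻¹·mol) · s = mol.
The exponent of m is 0.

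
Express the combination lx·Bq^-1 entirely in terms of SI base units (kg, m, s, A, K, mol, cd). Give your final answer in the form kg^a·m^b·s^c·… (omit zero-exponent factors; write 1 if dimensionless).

lx = lm/m² (illuminance = luminous flux per area),
    = m⁻²·cd.
Bq = 1/s = s⁻¹ (activity is decays per second).
So Bq⁻¹ = s.
Combining: lx·Bq⁻¹ = (m⁻²·cd) · s = m⁻²·s·cd.

m⁻²·s·cd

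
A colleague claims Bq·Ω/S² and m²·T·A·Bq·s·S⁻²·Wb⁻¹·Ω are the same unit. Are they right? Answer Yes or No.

Left side:
  Bq = 1/s = s⁻¹ (activity is decays per second).
  S = 1/Ω (conductance is reciprocal resistance),
      = kg⁻¹·m⁻²·s³·A².
  So S⁻² = kg²·m⁴·s⁻⁶·A⁻⁴.
  Ω = V/A (resistance = voltage per current),
      = kg·m²·s⁻³·A⁻².
  Combining: Bq·S⁻²·Ω = s⁻¹ · (kg²·m⁴·s⁻⁶·A⁻⁴) · (kg·m²·s⁻³·A⁻²) = kg³·m⁶·s⁻¹⁰·A⁻⁶.
Right side:
  T = kg·s⁻²·A⁻¹.
  Bq = s⁻¹.
  S = kg⁻¹·m⁻²·s³·A².
  So S⁻² = kg²·m⁴·s⁻⁶·A⁻⁴.
  Wb = kg·m²·s⁻²·A⁻¹.
  So Wb⁻¹ = kg⁻¹·m⁻²·s²·A.
  Ω = kg·m²·s⁻³·A⁻².
  Combining: m²·T·A·Bq·s·S⁻²·Wb⁻¹·Ω = m² · (kg·s⁻²·A⁻¹) · A · s⁻¹ · s · (kg²·m⁴·s⁻⁶·A⁻⁴) · (kg⁻¹·m⁻²·s²·A) · (kg·m²·s⁻³·A⁻²) = kg³·m⁶·s⁻⁹·A⁻⁵.
Left is kg³·m⁶·s⁻¹⁰·A⁻⁶; right is kg³·m⁶·s⁻⁹·A⁻⁵ — different.

No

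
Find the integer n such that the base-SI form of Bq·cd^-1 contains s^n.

-1

Bq = 1/s = s⁻¹ (activity is decays per second).
Combining: Bq·cd⁻¹ = s⁻¹ · cd⁻¹ = s⁻¹·cd⁻¹.
The exponent of s is -1.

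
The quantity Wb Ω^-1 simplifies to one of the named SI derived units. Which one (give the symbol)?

Wb = V·s (flux: a volt is a weber per second),
    = kg·m²·s⁻²·A⁻¹.
Ω = V/A (resistance = voltage per current),
    = kg·m²·s⁻³·A⁻².
So Ω⁻¹ = kg⁻¹·m⁻²·s³·A².
Combining: Wb·Ω⁻¹ = (kg·m²·s⁻²·A⁻¹) · (kg⁻¹·m⁻²·s³·A²) = s·A.
s·A is the base-SI form of the coulomb.

C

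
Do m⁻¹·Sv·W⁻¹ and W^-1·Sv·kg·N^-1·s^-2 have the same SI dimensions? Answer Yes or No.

Left side:
  Sv = m²·s⁻².
  W = kg·m²·s⁻³.
  So W⁻¹ = kg⁻¹·m⁻²·s³.
  Combining: m⁻¹·Sv·W⁻¹ = m⁻¹ · (m²·s⁻²) · (kg⁻¹·m⁻²·s³) = kg⁻¹·m⁻¹·s.
Right side:
  W = kg·m²·s⁻³.
  So W⁻¹ = kg⁻¹·m⁻²·s³.
  Sv = m²·s⁻².
  N = kg·m·s⁻².
  So N⁻¹ = kg⁻¹·m⁻¹·s².
  Combining: W⁻¹·Sv·kg·N⁻¹·s⁻² = (kg⁻¹·m⁻²·s³) · (m²·s⁻²) · kg · (kg⁻¹·m⁻¹·s²) · s⁻² = kg⁻¹·m⁻¹·s.
Both reduce to kg⁻¹·m⁻¹·s.

Yes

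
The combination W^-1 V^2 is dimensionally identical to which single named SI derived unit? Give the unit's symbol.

Ω

W = kg·m²·s⁻³.
So W⁻¹ = kg⁻¹·m⁻²·s³.
V = kg·m²·s⁻³·A⁻¹.
So V² = kg²·m⁴·s⁻⁶·A⁻².
Combining: W⁻¹·V² = (kg⁻¹·m⁻²·s³) · (kg²·m⁴·s⁻⁶·A⁻²) = kg·m²·s⁻³·A⁻².
kg·m²·s⁻³·A⁻² is the base-SI form of the ohm.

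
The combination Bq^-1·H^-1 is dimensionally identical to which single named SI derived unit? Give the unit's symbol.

S

Bq = s⁻¹.
So Bq⁻¹ = s.
H = kg·m²·s⁻²·A⁻².
So H⁻¹ = kg⁻¹·m⁻²·s²·A².
Combining: Bq⁻¹·H⁻¹ = s · (kg⁻¹·m⁻²·s²·A²) = kg⁻¹·m⁻²·s³·A².
kg⁻¹·m⁻²·s³·A² is the base-SI form of the siemens.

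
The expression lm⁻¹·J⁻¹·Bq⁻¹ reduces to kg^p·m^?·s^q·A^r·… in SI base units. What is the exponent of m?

lm = cd.
So lm⁻¹ = cd⁻¹.
J = kg·m²·s⁻².
So J⁻¹ = kg⁻¹·m⁻²·s².
Bq = s⁻¹.
So Bq⁻¹ = s.
Combining: lm⁻¹·J⁻¹·Bq⁻¹ = cd⁻¹ · (kg⁻¹·m⁻²·s²) · s = kg⁻¹·m⁻²·s³·cd⁻¹.
The exponent of m is -2.

-2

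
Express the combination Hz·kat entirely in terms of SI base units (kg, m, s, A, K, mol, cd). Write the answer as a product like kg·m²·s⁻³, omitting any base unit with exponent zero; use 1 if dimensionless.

s⁻²·mol

Hz = 1/s = s⁻¹ (frequency is cycles per second).
kat = mol/s = s⁻¹·mol (catalytic activity).
Combining: Hz·kat = s⁻¹ · (s⁻¹·mol) = s⁻²·mol.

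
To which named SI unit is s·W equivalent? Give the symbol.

W = kg·m²·s⁻³.
Combining: s·W = s · (kg·m²·s⁻³) = kg·m²·s⁻².
kg·m²·s⁻² is the base-SI form of the joule.

J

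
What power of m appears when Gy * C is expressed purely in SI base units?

Gy = J/kg (absorbed dose = energy per mass),
    = m²·s⁻².
C = A·s = s·A (charge = current × time).
Combining: Gy·C = (m²·s⁻²) · (s·A) = m²·s⁻¹·A.
The exponent of m is 2.

2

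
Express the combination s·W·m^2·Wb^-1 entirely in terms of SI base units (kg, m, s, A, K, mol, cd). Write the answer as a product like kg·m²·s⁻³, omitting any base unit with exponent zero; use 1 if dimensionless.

W = kg·m²·s⁻³.
Wb = kg·m²·s⁻²·A⁻¹.
So Wb⁻¹ = kg⁻¹·m⁻²·s²·A.
Combining: s·W·m²·Wb⁻¹ = s · (kg·m²·s⁻³) · m² · (kg⁻¹·m⁻²·s²·A) = m²·A.

m²·A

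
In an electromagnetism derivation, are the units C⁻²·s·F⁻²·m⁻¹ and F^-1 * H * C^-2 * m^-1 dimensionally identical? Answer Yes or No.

Left side:
  C = A·s = s·A (charge = current × time).
  So C⁻² = s⁻²·A⁻².
  F = C/V (capacitance = charge per voltage),
      = A·s/(kg·m²·s⁻³·A⁻¹) (substituting C and V),
      = kg⁻¹·m⁻²·s⁴·A².
  So F⁻² = kg²·m⁴·s⁻⁸·A⁻⁴.
  Combining: C⁻²·s·F⁻²·m⁻¹ = (s⁻²·A⁻²) · s · (kg²·m⁴·s⁻⁸·A⁻⁴) · m⁻¹ = kg²·m³·s⁻⁹·A⁻⁶.
Right side:
  F = kg⁻¹·m⁻²·s⁴·A².
  So F⁻¹ = kg·m²·s⁻⁴·A⁻².
  H = kg·m²·s⁻²·A⁻².
  C = s·A.
  So C⁻² = s⁻²·A⁻².
  Combining: F⁻¹·H·C⁻²·m⁻¹ = (kg·m²·s⁻⁴·A⁻²) · (kg·m²·s⁻²·A⁻²) · (s⁻²·A⁻²) · m⁻¹ = kg²·m³·s⁻⁸·A⁻⁶.
Left is kg²·m³·s⁻⁹·A⁻⁶; right is kg²·m³·s⁻⁸·A⁻⁶ — different.

No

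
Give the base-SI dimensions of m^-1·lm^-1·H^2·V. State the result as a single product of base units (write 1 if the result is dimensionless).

kg³·m⁵·s⁻⁷·A⁻⁵·cd⁻¹

lm = cd.
So lm⁻¹ = cd⁻¹.
H = kg·m²·s⁻²·A⁻².
So H² = kg²·m⁴·s⁻⁴·A⁻⁴.
V = kg·m²·s⁻³·A⁻¹.
Combining: m⁻¹·lm⁻¹·H²·V = m⁻¹ · cd⁻¹ · (kg²·m⁴·s⁻⁴·A⁻⁴) · (kg·m²·s⁻³·A⁻¹) = kg³·m⁵·s⁻⁷·A⁻⁵·cd⁻¹.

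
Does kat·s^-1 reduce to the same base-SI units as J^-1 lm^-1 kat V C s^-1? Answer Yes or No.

Left side:
  kat = mol/s = s⁻¹·mol (catalytic activity).
  Combining: kat·s⁻¹ = (s⁻¹·mol) · s⁻¹ = s⁻²·mol.
Right side:
  J = kg·m²·s⁻².
  So J⁻¹ = kg⁻¹·m⁻²·s².
  lm = cd.
  So lm⁻¹ = cd⁻¹.
  kat = s⁻¹·mol.
  V = kg·m²·s⁻³·A⁻¹.
  C = s·A.
  Combining: J⁻¹·lm⁻¹·kat·V·C·s⁻¹ = (kg⁻¹·m⁻²·s²) · cd⁻¹ · (s⁻¹·mol) · (kg·m²·s⁻³·A⁻¹) · (s·A) · s⁻¹ = s⁻²·mol·cd⁻¹.
Left is s⁻²·mol; right is s⁻²·mol·cd⁻¹ — different.

No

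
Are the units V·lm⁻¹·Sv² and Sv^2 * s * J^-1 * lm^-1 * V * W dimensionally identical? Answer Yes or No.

Left side:
  V = kg·m²·s⁻³·A⁻¹.
  lm = cd.
  So lm⁻¹ = cd⁻¹.
  Sv = m²·s⁻².
  So Sv² = m⁴·s⁻⁴.
  Combining: V·lm⁻¹·Sv² = (kg·m²·s⁻³·A⁻¹) · cd⁻¹ · (m⁴·s⁻⁴) = kg·m⁶·s⁻⁷·A⁻¹·cd⁻¹.
Right side:
  Sv = J/kg (equivalent dose = energy per mass),
      = m²·s⁻².
  So Sv² = m⁴·s⁻⁴.
  J = N·m (work = force × distance),
      = kg·m²·s⁻².
  So J⁻¹ = kg⁻¹·m⁻²·s².
  lm = cd·sr = cd (luminous flux; sr is dimensionless).
  So lm⁻¹ = cd⁻¹.
  V = W/A (potential = power per current),
      = kg·m²·s⁻³·A⁻¹.
  W = J/s (power = energy per time),
      = kg·m²·s⁻³.
  Combining: Sv²·s·J⁻¹·lm⁻¹·V·W = (m⁴·s⁻⁴) · s · (kg⁻¹·m⁻²·s²) · cd⁻¹ · (kg·m²·s⁻³·A⁻¹) · (kg·m²·s⁻³) = kg·m⁶·s⁻⁷·A⁻¹·cd⁻¹.
Both reduce to kg·m⁶·s⁻⁷·A⁻¹·cd⁻¹.

Yes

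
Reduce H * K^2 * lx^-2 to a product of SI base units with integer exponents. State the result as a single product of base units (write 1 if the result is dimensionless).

kg·m⁶·s⁻²·A⁻²·K²·cd⁻²

H = kg·m²·s⁻²·A⁻².
lx = m⁻²·cd.
So lx⁻² = m⁴·cd⁻².
Combining: H·K²·lx⁻² = (kg·m²·s⁻²·A⁻²) · K² · (m⁴·cd⁻²) = kg·m⁶·s⁻²·A⁻²·K²·cd⁻².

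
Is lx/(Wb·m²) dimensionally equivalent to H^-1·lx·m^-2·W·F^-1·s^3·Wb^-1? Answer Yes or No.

No

Left side:
  Wb = kg·m²·s⁻²·A⁻¹.
  So Wb⁻¹ = kg⁻¹·m⁻²·s²·A.
  lx = m⁻²·cd.
  Combining: Wb⁻¹·lx·m⁻² = (kg⁻¹·m⁻²·s²·A) · (m⁻²·cd) · m⁻² = kg⁻¹·m⁻⁶·s²·A·cd.
Right side:
  H = Wb/A (inductance = flux per current),
      = kg·m²·s⁻²·A⁻².
  So H⁻¹ = kg⁻¹·m⁻²·s²·A².
  lx = lm/m² (illuminance = luminous flux per area),
      = m⁻²·cd.
  W = J/s (power = energy per time),
      = kg·m²·s⁻³.
  F = C/V (capacitance = charge per voltage),
      = A·s/(kg·m²·s⁻³·A⁻¹) (substituting C and V),
      = kg⁻¹·m⁻²·s⁴·A².
  So F⁻¹ = kg·m²·s⁻⁴·A⁻².
  Wb = V·s (flux: a volt is a weber per second),
      = kg·m²·s⁻²·A⁻¹.
  So Wb⁻¹ = kg⁻¹·m⁻²·s²·A.
  Combining: H⁻¹·lx·m⁻²·W·F⁻¹·s³·Wb⁻¹ = (kg⁻¹·m⁻²·s²·A²) · (m⁻²·cd) · m⁻² · (kg·m²·s⁻³) · (kg·m²·s⁻⁴·A⁻²) · s³ · (kg⁻¹·m⁻²·s²·A) = m⁻⁴·A·cd.
Left is kg⁻¹·m⁻⁶·s²·A·cd; right is m⁻⁴·A·cd — different.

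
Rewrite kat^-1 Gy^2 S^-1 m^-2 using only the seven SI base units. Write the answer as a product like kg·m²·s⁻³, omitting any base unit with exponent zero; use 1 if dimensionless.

kat = s⁻¹·mol.
So kat⁻¹ = s·mol⁻¹.
Gy = m²·s⁻².
So Gy² = m⁴·s⁻⁴.
S = kg⁻¹·m⁻²·s³·A².
So S⁻¹ = kg·m²·s⁻³·A⁻².
Combining: kat⁻¹·Gy²·S⁻¹·m⁻² = (s·mol⁻¹) · (m⁴·s⁻⁴) · (kg·m²·s⁻³·A⁻²) · m⁻² = kg·m⁴·s⁻⁶·A⁻²·mol⁻¹.

kg·m⁴·s⁻⁶·A⁻²·mol⁻¹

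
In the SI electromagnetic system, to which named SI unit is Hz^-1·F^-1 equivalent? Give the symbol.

Hz = s⁻¹.
So Hz⁻¹ = s.
F = kg⁻¹·m⁻²·s⁴·A².
So F⁻¹ = kg·m²·s⁻⁴·A⁻².
Combining: Hz⁻¹·F⁻¹ = s · (kg·m²·s⁻⁴·A⁻²) = kg·m²·s⁻³·A⁻².
kg·m²·s⁻³·A⁻² is the base-SI form of the ohm.

Ω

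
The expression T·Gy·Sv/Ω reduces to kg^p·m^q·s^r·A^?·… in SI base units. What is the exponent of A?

1

T = Wb/m² (flux density = flux per area),
    = kg·s⁻²·A⁻¹.
Gy = J/kg (absorbed dose = energy per mass),
    = m²·s⁻².
Ω = V/A (resistance = voltage per current),
    = kg·m²·s⁻³·A⁻².
So Ω⁻¹ = kg⁻¹·m⁻²·s³·A².
Sv = J/kg (equivalent dose = energy per mass),
    = m²·s⁻².
Combining: T·Gy·Ω⁻¹·Sv = (kg·s⁻²·A⁻¹) · (m²·s⁻²) · (kg⁻¹·m⁻²·s³·A²) · (m²·s⁻²) = m²·s⁻³·A.
The exponent of A is 1.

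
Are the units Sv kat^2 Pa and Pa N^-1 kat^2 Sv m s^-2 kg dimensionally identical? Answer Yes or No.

Left side:
  Sv = m²·s⁻².
  kat = s⁻¹·mol.
  So kat² = s⁻²·mol².
  Pa = kg·m⁻¹·s⁻².
  Combining: Sv·kat²·Pa = (m²·s⁻²) · (s⁻²·mol²) · (kg·m⁻¹·s⁻²) = kg·m·s⁻⁶·mol².
Right side:
  Pa = N/m² (pressure = force per area),
      = kg·m⁻¹·s⁻².
  N = kg·m/s² = kg·m·s⁻² (force = mass × acceleration).
  So N⁻¹ = kg⁻¹·m⁻¹·s².
  kat = mol/s = s⁻¹·mol (catalytic activity).
  So kat² = s⁻²·mol².
  Sv = J/kg (equivalent dose = energy per mass),
      = m²·s⁻².
  Combining: Pa·N⁻¹·kat²·Sv·m·s⁻²·kg = (kg·m⁻¹·s⁻²) · (kg⁻¹·m⁻¹·s²) · (s⁻²·mol²) · (m²·s⁻²) · m · s⁻² · kg = kg·m·s⁻⁶·mol².
Both reduce to kg·m·s⁻⁶·mol².

Yes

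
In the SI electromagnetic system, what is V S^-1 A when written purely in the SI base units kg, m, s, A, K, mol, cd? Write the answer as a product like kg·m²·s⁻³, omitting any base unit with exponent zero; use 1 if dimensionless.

V = kg·m²·s⁻³·A⁻¹.
S = kg⁻¹·m⁻²·s³·A².
So S⁻¹ = kg·m²·s⁻³·A⁻².
Combining: V·S⁻¹·A = (kg·m²·s⁻³·A⁻¹) · (kg·m²·s⁻³·A⁻²) · A = kg²·m⁴·s⁻⁶·A⁻².

kg²·m⁴·s⁻⁶·A⁻²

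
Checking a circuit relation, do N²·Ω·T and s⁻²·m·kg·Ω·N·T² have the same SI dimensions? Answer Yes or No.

Left side:
  N = kg·m/s² = kg·m·s⁻² (force = mass × acceleration).
  So N² = kg²·m²·s⁻⁴.
  Ω = V/A (resistance = voltage per current),
      = kg·m²·s⁻³·A⁻².
  T = Wb/m² (flux density = flux per area),
      = kg·s⁻²·A⁻¹.
  Combining: N²·Ω·T = (kg²·m²·s⁻⁴) · (kg·m²·s⁻³·A⁻²) · (kg·s⁻²·A⁻¹) = kg⁴·m⁴·s⁻⁹·A⁻³.
Right side:
  Ω = V/A (resistance = voltage per current),
      = kg·m²·s⁻³·A⁻².
  N = kg·m/s² = kg·m·s⁻² (force = mass × acceleration).
  T = Wb/m² (flux density = flux per area),
      = kg·s⁻²·A⁻¹.
  So T² = kg²·s⁻⁴·A⁻².
  Combining: s⁻²·m·kg·Ω·N·T² = s⁻² · m · kg · (kg·m²·s⁻³·A⁻²) · (kg·m·s⁻²) · (kg²·s⁻⁴·A⁻²) = kg⁵·m⁴·s⁻¹¹·A⁻⁴.
Left is kg⁴·m⁴·s⁻⁹·A⁻³; right is kg⁵·m⁴·s⁻¹¹·A⁻⁴ — different.

No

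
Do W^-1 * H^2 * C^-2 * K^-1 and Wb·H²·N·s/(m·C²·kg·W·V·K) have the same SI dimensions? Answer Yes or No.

Yes

Left side:
  W = J/s (power = energy per time),
      = kg·m²·s⁻³.
  So W⁻¹ = kg⁻¹·m⁻²·s³.
  H = Wb/A (inductance = flux per current),
      = kg·m²·s⁻²·A⁻².
  So H² = kg²·m⁴·s⁻⁴·A⁻⁴.
  C = A·s = s·A (charge = current × time).
  So C⁻² = s⁻²·A⁻².
  Combining: W⁻¹·H²·C⁻²·K⁻¹ = (kg⁻¹·m⁻²·s³) · (kg²·m⁴·s⁻⁴·A⁻⁴) · (s⁻²·A⁻²) · K⁻¹ = kg·m²·s⁻³·A⁻⁶·K⁻¹.
Right side:
  Wb = V·s (flux: a volt is a weber per second),
      = kg·m²·s⁻²·A⁻¹.
  C = A·s = s·A (charge = current × time).
  So C⁻² = s⁻²·A⁻².
  H = Wb/A (inductance = flux per current),
      = kg·m²·s⁻²·A⁻².
  So H² = kg²·m⁴·s⁻⁴·A⁻⁴.
  W = J/s (power = energy per time),
      = kg·m²·s⁻³.
  So W⁻¹ = kg⁻¹·m⁻²·s³.
  V = W/A (potential = power per current),
      = kg·m²·s⁻³·A⁻¹.
  So V⁻¹ = kg⁻¹·m⁻²·s³·A.
  N = kg·m/s² = kg·m·s⁻² (force = mass × acceleration).
  Combining: m⁻¹·Wb·C⁻²·H²·kg⁻¹·W⁻¹·V⁻¹·N·s·K⁻¹ = m⁻¹ · (kg·m²·s⁻²·A⁻¹) · (s⁻²·A⁻²) · (kg²·m⁴·s⁻⁴·A⁻⁴) · kg⁻¹ · (kg⁻¹·m⁻²·s³) · (kg⁻¹·m⁻²·s³·A) · (kg·m·s⁻²) · s · K⁻¹ = kg·m²·s⁻³·A⁻⁶·K⁻¹.
Both reduce to kg·m²·s⁻³·A⁻⁶·K⁻¹.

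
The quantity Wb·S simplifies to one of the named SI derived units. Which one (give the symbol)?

Wb = kg·m²·s⁻²·A⁻¹.
S = kg⁻¹·m⁻²·s³·A².
Combining: Wb·S = (kg·m²·s⁻²·A⁻¹) · (kg⁻¹·m⁻²·s³·A²) = s·A.
s·A is the base-SI form of the coulomb.

C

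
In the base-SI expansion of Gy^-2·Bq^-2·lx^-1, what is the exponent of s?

Gy = J/kg (absorbed dose = energy per mass),
    = m²·s⁻².
So Gy⁻² = m⁻⁴·s⁴.
Bq = 1/s = s⁻¹ (activity is decays per second).
So Bq⁻² = s².
lx = lm/m² (illuminance = luminous flux per area),
    = m⁻²·cd.
So lx⁻¹ = m²·cd⁻¹.
Combining: Gy⁻²·Bq⁻²·lx⁻¹ = (m⁻⁴·s⁴) · s² · (m²·cd⁻¹) = m⁻²·s⁶·cd⁻¹.
The exponent of s is 6.

6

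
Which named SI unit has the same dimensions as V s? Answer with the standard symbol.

V = kg·m²·s⁻³·A⁻¹.
Combining: V·s = (kg·m²·s⁻³·A⁻¹) · s = kg·m²·s⁻²·A⁻¹.
kg·m²·s⁻²·A⁻¹ is the base-SI form of the weber.

Wb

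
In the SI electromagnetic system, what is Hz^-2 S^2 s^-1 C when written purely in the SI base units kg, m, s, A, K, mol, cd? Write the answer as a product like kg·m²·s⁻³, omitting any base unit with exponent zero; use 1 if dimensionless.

Hz = s⁻¹.
So Hz⁻² = s².
S = kg⁻¹·m⁻²·s³·A².
So S² = kg⁻²·m⁻⁴·s⁶·A⁴.
C = s·A.
Combining: Hz⁻²·S²·s⁻¹·C = s² · (kg⁻²·m⁻⁴·s⁶·A⁴) · s⁻¹ · (s·A) = kg⁻²·m⁻⁴·s⁸·A⁵.

kg⁻²·m⁻⁴·s⁸·A⁵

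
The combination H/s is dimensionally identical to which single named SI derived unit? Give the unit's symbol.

H = Wb/A (inductance = flux per current),
    = kg·m²·s⁻²·A⁻².
Combining: s⁻¹·H = s⁻¹ · (kg·m²·s⁻²·A⁻²) = kg·m²·s⁻³·A⁻².
kg·m²·s⁻³·A⁻² is the base-SI form of the ohm.

Ω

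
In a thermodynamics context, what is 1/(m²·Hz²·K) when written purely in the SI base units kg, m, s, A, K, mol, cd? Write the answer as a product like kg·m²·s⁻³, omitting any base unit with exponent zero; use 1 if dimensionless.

m⁻²·s²·K⁻¹

Hz = 1/s = s⁻¹ (frequency is cycles per second).
So Hz⁻² = s².
Combining: m⁻²·Hz⁻²·K⁻¹ = m⁻² · s² · K⁻¹ = m⁻²·s²·K⁻¹.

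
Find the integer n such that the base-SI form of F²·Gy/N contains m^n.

F = C/V (capacitance = charge per voltage),
    = A·s/(kg·m²·s⁻³·A⁻¹) (substituting C and V),
    = kg⁻¹·m⁻²·s⁴·A².
So F² = kg⁻²·m⁻⁴·s⁸·A⁴.
N = kg·m/s² = kg·m·s⁻² (force = mass × acceleration).
So N⁻¹ = kg⁻¹·m⁻¹·s².
Gy = J/kg (absorbed dose = energy per mass),
    = m²·s⁻².
Combining: F²·N⁻¹·Gy = (kg⁻²·m⁻⁴·s⁸·A⁴) · (kg⁻¹·m⁻¹·s²) · (m²·s⁻²) = kg⁻³·m⁻³·s⁸·A⁴.
The exponent of m is -3.

-3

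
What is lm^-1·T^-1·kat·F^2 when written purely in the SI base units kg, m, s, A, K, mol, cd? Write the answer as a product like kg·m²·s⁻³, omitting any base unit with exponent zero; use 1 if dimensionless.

kg⁻³·m⁻⁴·s⁹·A⁵·mol·cd⁻¹

lm = cd·sr = cd (luminous flux; sr is dimensionless).
So lm⁻¹ = cd⁻¹.
T = Wb/m² (flux density = flux per area),
    = kg·s⁻²·A⁻¹.
So T⁻¹ = kg⁻¹·s²·A.
kat = mol/s = s⁻¹·mol (catalytic activity).
F = C/V (capacitance = charge per voltage),
    = A·s/(kg·m²·s⁻³·A⁻¹) (substituting C and V),
    = kg⁻¹·m⁻²·s⁴·A².
So F² = kg⁻²·m⁻⁴·s⁸·A⁴.
Combining: lm⁻¹·T⁻¹·kat·F² = cd⁻¹ · (kg⁻¹·s²·A) · (s⁻¹·mol) · (kg⁻²·m⁻⁴·s⁸·A⁴) = kg⁻³·m⁻⁴·s⁹·A⁵·mol·cd⁻¹.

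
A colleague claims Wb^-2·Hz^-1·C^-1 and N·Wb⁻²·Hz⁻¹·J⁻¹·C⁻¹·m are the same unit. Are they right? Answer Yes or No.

Yes

Left side:
  Wb = kg·m²·s⁻²·A⁻¹.
  So Wb⁻² = kg⁻²·m⁻⁴·s⁴·A².
  Hz = s⁻¹.
  So Hz⁻¹ = s.
  C = s·A.
  So C⁻¹ = s⁻¹·A⁻¹.
  Combining: Wb⁻²·Hz⁻¹·C⁻¹ = (kg⁻²·m⁻⁴·s⁴·A²) · s · (s⁻¹·A⁻¹) = kg⁻²·m⁻⁴·s⁴·A.
Right side:
  N = kg·m/s² = kg·m·s⁻² (force = mass × acceleration).
  Wb = V·s (flux: a volt is a weber per second),
      = kg·m²·s⁻²·A⁻¹.
  So Wb⁻² = kg⁻²·m⁻⁴·s⁴·A².
  Hz = 1/s = s⁻¹ (frequency is cycles per second).
  So Hz⁻¹ = s.
  J = N·m (work = force × distance),
      = kg·m²·s⁻².
  So J⁻¹ = kg⁻¹·m⁻²·s².
  C = A·s = s·A (charge = current × time).
  So C⁻¹ = s⁻¹·A⁻¹.
  Combining: N·Wb⁻²·Hz⁻¹·J⁻¹·C⁻¹·m = (kg·m·s⁻²) · (kg⁻²·m⁻⁴·s⁴·A²) · s · (kg⁻¹·m⁻²·s²) · (s⁻¹·A⁻¹) · m = kg⁻²·m⁻⁴·s⁴·A.
Both reduce to kg⁻²·m⁻⁴·s⁴·A.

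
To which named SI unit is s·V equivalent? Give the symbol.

V = kg·m²·s⁻³·A⁻¹.
Combining: s·V = s · (kg·m²·s⁻³·A⁻¹) = kg·m²·s⁻²·A⁻¹.
kg·m²·s⁻²·A⁻¹ is the base-SI form of the weber.

Wb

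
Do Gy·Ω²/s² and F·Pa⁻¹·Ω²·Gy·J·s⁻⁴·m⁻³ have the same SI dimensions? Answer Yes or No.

No

Left side:
  Gy = J/kg (absorbed dose = energy per mass),
      = m²·s⁻².
  Ω = V/A (resistance = voltage per current),
      = kg·m²·s⁻³·A⁻².
  So Ω² = kg²·m⁴·s⁻⁶·A⁻⁴.
  Combining: Gy·Ω²·s⁻² = (m²·s⁻²) · (kg²·m⁴·s⁻⁶·A⁻⁴) · s⁻² = kg²·m⁶·s⁻¹⁰·A⁻⁴.
Right side:
  F = C/V (capacitance = charge per voltage),
      = A·s/(kg·m²·s⁻³·A⁻¹) (substituting C and V),
      = kg⁻¹·m⁻²·s⁴·A².
  Pa = N/m² (pressure = force per area),
      = kg·m⁻¹·s⁻².
  So Pa⁻¹ = kg⁻¹·m·s².
  Ω = V/A (resistance = voltage per current),
      = kg·m²·s⁻³·A⁻².
  So Ω² = kg²·m⁴·s⁻⁶·A⁻⁴.
  Gy = J/kg (absorbed dose = energy per mass),
      = m²·s⁻².
  J = N·m (work = force × distance),
      = kg·m²·s⁻².
  Combining: F·Pa⁻¹·Ω²·Gy·J·s⁻⁴·m⁻³ = (kg⁻¹·m⁻²·s⁴·A²) · (kg⁻¹·m·s²) · (kg²·m⁴·s⁻⁶·A⁻⁴) · (m²·s⁻²) · (kg·m²·s⁻²) · s⁻⁴ · m⁻³ = kg·m⁴·s⁻⁸·A⁻².
Left is kg²·m⁶·s⁻¹⁰·A⁻⁴; right is kg·m⁴·s⁻⁸·A⁻² — different.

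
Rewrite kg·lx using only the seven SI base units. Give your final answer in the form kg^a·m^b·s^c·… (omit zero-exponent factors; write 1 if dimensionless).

kg·m⁻²·cd

lx = m⁻²·cd.
Combining: kg·lx = kg · (m⁻²·cd) = kg·m⁻²·cd.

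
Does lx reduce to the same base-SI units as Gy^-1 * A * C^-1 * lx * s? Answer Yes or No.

Left side:
  lx = lm/m² (illuminance = luminous flux per area),
      = m⁻²·cd.
Right side:
  Gy = J/kg (absorbed dose = energy per mass),
      = m²·s⁻².
  So Gy⁻¹ = m⁻²·s².
  C = A·s = s·A (charge = current × time).
  So C⁻¹ = s⁻¹·A⁻¹.
  lx = lm/m² (illuminance = luminous flux per area),
      = m⁻²·cd.
  Combining: Gy⁻¹·A·C⁻¹·lx·s = (m⁻²·s²) · A · (s⁻¹·A⁻¹) · (m⁻²·cd) · s = m⁻⁴·s²·cd.
Left is m⁻²·cd; right is m⁻⁴·s²·cd — different.

No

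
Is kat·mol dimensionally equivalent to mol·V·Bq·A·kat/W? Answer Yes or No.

Left side:
  kat = mol/s = s⁻¹·mol (catalytic activity).
  Combining: kat·mol = (s⁻¹·mol) · mol = s⁻¹·mol².
Right side:
  V = kg·m²·s⁻³·A⁻¹.
  W = kg·m²·s⁻³.
  So W⁻¹ = kg⁻¹·m⁻²·s³.
  Bq = s⁻¹.
  kat = s⁻¹·mol.
  Combining: mol·V·W⁻¹·Bq·A·kat = mol · (kg·m²·s⁻³·A⁻¹) · (kg⁻¹·m⁻²·s³) · s⁻¹ · A · (s⁻¹·mol) = s⁻²·mol².
Left is s⁻¹·mol²; right is s⁻²·mol² — different.

No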